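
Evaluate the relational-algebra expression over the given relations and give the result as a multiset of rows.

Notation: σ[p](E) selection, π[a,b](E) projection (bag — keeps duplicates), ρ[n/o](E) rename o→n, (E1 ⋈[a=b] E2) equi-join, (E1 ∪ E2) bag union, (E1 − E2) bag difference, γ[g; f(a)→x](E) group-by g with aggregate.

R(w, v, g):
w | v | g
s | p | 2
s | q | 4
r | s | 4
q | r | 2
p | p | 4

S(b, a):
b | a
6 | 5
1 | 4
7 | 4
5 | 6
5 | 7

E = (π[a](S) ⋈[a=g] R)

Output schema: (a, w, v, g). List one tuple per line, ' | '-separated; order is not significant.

Per-node cardinality:
  S → 5
  π[a](S) → 5
  R → 5
  (π[a](S) ⋈[a=g] R) → 6

== RESULT ==
a | w | v | g
4 | p | p | 4
4 | p | p | 4
4 | r | s | 4
4 | r | s | 4
4 | s | q | 4
4 | s | q | 4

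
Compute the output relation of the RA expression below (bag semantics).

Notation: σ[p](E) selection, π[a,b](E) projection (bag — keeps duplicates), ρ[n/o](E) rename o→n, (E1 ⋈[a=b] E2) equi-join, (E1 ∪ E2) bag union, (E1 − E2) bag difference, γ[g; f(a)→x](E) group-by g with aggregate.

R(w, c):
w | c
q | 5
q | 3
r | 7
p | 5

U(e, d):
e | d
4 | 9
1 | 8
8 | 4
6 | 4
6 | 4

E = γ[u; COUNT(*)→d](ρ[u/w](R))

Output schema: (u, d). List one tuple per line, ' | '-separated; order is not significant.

Row counts bottom-up:
  R → 4
  ρ[u/w](R) → 4
  γ[u; COUNT(*)→d](ρ[u/w](R)) → 3

== RESULT ==
u | d
p | 1
q | 2
r | 1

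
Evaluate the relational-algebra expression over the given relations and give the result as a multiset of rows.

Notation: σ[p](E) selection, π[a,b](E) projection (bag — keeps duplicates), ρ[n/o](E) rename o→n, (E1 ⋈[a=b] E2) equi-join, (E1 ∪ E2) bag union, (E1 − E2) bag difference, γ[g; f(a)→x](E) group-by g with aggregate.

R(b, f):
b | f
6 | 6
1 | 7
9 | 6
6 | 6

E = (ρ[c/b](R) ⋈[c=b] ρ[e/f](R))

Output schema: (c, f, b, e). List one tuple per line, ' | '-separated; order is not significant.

Row counts bottom-up:
  R → 4
  ρ[c/b](R) → 4
  R → 4
  ρ[e/f](R) → 4
  (ρ[c/b](R) ⋈[c=b] ρ[e/f](R)) → 6

== RESULT ==
c | f | b | e
1 | 7 | 1 | 7
6 | 6 | 6 | 6
6 | 6 | 6 | 6
6 | 6 | 6 | 6
6 | 6 | 6 | 6
9 | 6 | 9 | 6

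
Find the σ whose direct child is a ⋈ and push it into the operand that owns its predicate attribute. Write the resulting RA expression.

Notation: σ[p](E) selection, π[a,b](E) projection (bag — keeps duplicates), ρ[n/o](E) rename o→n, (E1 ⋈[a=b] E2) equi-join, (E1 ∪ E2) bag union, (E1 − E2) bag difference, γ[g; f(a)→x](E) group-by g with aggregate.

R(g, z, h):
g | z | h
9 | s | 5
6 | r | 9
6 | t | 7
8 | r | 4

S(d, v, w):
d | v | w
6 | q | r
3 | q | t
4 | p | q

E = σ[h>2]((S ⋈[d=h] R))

σ filters on h, owned by the right side.
E' = (S ⋈[d=h] σ[h>2](R))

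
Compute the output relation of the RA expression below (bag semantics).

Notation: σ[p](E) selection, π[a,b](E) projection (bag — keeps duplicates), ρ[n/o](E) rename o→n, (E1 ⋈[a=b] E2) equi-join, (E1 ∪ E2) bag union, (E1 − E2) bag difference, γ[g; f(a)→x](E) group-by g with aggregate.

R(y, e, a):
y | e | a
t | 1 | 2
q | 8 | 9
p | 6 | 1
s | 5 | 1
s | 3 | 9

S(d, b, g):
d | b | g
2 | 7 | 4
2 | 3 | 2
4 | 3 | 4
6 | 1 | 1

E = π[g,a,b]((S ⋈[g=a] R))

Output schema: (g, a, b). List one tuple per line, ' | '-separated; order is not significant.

Subexpression sizes:
  S → 4
  R → 5
  (S ⋈[g=a] R) → 3
  π[g,a,b]((S ⋈[g=a] R)) → 3

== RESULT ==
g | a | b
1 | 1 | 1
1 | 1 | 1
2 | 2 | 3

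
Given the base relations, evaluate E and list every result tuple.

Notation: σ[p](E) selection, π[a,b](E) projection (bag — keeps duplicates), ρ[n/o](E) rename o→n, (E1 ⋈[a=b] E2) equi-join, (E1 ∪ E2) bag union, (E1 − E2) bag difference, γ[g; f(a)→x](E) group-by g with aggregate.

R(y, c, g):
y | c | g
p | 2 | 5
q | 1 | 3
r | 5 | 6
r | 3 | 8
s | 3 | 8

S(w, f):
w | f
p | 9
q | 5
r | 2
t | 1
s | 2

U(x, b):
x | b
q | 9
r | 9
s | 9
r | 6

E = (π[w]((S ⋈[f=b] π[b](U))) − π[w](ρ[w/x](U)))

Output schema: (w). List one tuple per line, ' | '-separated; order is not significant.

Row counts bottom-up:
  S → 5
  U → 4
  π[b](U) → 4
  (S ⋈[f=b] π[b](U)) → 3
  π[w]((S ⋈[f=b] π[b](U))) → 3
  U → 4
  ρ[w/x](U) → 4
  π[w](ρ[w/x](U)) → 4
  (π[w]((S ⋈[f=b] π[b](U))) − π[w](ρ[w/x](U))) → 3

== RESULT ==
w
p
p
p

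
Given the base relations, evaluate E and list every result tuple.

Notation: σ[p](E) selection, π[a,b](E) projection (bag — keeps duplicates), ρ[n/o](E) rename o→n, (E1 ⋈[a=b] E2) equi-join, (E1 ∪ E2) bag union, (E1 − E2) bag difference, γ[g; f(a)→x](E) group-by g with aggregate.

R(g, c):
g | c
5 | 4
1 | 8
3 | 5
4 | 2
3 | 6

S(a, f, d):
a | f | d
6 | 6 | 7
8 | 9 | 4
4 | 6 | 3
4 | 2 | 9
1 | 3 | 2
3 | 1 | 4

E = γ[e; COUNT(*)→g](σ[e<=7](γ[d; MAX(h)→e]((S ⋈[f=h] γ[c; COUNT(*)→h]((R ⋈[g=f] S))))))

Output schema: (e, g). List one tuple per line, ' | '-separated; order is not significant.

Row counts bottom-up:
  S → 6
  R → 5
  S → 6
  (R ⋈[g=f] S) → 3
  γ[c; COUNT(*)→h]((R ⋈[g=f] S)) → 3
  (S ⋈[f=h] γ[c; COUNT(*)→h]((R ⋈[g=f] S))) → 3
  γ[d; MAX(h)→e]((S ⋈[f=h] γ[c; COUNT(*)→h]((R ⋈[g=f] S)))) → 1
  σ[e<=7](γ[d; MAX(h)→e]((S ⋈[f=h] γ[c; COUNT(*)→h]((R ⋈[g=f] S))))) → 1
  γ[e; COUNT(*)→g](σ[e<=7](γ[d; MAX(h)→e]((S ⋈[f=h] γ[c; COUNT(*)→h]((R ⋈[g=f] S)))))) → 1

== RESULT ==
e | g
1 | 1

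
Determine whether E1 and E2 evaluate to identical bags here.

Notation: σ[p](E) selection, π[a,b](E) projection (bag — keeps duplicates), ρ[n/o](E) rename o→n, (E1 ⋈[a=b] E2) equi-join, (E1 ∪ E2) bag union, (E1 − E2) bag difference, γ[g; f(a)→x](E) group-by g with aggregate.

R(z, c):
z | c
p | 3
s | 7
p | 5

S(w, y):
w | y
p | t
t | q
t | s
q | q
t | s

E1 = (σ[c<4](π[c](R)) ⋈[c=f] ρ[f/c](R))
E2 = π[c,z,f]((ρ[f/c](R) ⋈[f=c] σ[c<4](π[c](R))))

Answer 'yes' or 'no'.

E1 per-node cardinality:
  R → 3
  π[c](R) → 3
  σ[c<4](π[c](R)) → 1
  R → 3
  ρ[f/c](R) → 3
  (σ[c<4](π[c](R)) ⋈[c=f] ρ[f/c](R)) → 1
E2 per-node cardinality:
  R → 3
  ρ[f/c](R) → 3
  R → 3
  π[c](R) → 3
  σ[c<4](π[c](R)) → 1
  (ρ[f/c](R) ⋈[f=c] σ[c<4](π[c](R))) → 1
  π[c,z,f]((ρ[f/c](R) ⋈[f=c] σ[c<4](π[c](R)))) → 1

E1 and E2 produce the same multiset:
c | z | f
3 | p | 3

yes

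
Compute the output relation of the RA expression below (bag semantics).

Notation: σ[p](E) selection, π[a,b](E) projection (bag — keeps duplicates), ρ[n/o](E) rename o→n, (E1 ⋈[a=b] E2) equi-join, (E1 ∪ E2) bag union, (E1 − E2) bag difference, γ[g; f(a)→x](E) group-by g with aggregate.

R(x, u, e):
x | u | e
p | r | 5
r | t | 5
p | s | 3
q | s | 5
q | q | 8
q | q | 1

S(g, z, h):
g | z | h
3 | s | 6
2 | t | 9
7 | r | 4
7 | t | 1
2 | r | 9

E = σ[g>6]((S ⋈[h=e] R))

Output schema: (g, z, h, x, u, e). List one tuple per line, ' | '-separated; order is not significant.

Stepwise |·|:
  S → 5
  R → 6
  (S ⋈[h=e] R) → 1
  σ[g>6]((S ⋈[h=e] R)) → 1

== RESULT ==
g | z | h | x | u | e
7 | t | 1 | q | q | 1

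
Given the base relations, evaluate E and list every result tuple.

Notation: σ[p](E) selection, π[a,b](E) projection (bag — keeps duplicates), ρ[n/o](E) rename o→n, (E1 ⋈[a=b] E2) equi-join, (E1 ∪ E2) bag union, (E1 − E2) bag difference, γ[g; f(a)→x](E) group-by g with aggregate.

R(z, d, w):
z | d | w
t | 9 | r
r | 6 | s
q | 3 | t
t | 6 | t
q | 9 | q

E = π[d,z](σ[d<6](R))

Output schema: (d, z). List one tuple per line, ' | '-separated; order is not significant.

Subexpression sizes:
  R → 5
  σ[d<6](R) → 1
  π[d,z](σ[d<6](R)) → 1

== RESULT ==
d | z
3 | q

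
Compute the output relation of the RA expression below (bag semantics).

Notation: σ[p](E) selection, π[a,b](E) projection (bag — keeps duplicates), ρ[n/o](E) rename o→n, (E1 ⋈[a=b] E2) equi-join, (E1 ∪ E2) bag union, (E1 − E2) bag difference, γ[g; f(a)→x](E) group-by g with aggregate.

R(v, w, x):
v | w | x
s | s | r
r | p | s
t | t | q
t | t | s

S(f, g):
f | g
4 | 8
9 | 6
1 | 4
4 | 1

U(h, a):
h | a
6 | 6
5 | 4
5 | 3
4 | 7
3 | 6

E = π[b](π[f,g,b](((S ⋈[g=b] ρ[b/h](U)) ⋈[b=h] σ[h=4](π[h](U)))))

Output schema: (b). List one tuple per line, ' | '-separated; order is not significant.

Subexpression sizes:
  S → 4
  U → 5
  ρ[b/h](U) → 5
  (S ⋈[g=b] ρ[b/h](U)) → 2
  U → 5
  π[h](U) → 5
  σ[h=4](π[h](U)) → 1
  ((S ⋈[g=b] ρ[b/h](U)) ⋈[b=h] σ[h=4](π[h](U))) → 1
  π[f,g,b](((S ⋈[g=b] ρ[b/h](U)) ⋈[b=h] σ[h=4](π[h](U)))) → 1
  π[b](π[f,g,b](((S ⋈[g=b] ρ[b/h](U)) ⋈[b=h] σ[h=4](π[h](U))))) → 1

== RESULT ==
b
4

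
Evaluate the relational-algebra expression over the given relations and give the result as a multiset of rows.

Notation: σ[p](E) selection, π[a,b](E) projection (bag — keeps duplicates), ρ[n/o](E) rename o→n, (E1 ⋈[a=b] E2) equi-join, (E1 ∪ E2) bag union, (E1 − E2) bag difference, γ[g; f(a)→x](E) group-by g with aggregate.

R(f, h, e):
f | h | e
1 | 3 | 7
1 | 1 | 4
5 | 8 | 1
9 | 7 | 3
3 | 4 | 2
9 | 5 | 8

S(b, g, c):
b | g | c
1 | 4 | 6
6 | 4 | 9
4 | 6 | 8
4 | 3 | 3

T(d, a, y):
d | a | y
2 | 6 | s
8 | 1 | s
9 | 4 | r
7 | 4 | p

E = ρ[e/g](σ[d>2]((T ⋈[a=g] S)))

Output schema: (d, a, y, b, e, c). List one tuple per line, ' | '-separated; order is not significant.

Row counts bottom-up:
  T → 4
  S → 4
  (T ⋈[a=g] S) → 5
  σ[d>2]((T ⋈[a=g] S)) → 4
  ρ[e/g](σ[d>2]((T ⋈[a=g] S))) → 4

== RESULT ==
d | a | y | b | e | c
7 | 4 | p | 1 | 4 | 6
7 | 4 | p | 6 | 4 | 9
9 | 4 | r | 1 | 4 | 6
9 | 4 | r | 6 | 4 | 9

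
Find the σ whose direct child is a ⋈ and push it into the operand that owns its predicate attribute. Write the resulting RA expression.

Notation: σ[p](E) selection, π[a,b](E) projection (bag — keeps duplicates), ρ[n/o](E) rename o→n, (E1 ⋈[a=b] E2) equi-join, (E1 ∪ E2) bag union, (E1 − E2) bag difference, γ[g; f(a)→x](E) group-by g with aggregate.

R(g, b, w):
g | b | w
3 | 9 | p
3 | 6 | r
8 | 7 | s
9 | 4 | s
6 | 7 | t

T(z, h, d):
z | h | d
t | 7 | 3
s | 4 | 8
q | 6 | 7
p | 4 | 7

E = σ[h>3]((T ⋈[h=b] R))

σ filters on h, owned by the left side.
E' = (σ[h>3](T) ⋈[h=b] R)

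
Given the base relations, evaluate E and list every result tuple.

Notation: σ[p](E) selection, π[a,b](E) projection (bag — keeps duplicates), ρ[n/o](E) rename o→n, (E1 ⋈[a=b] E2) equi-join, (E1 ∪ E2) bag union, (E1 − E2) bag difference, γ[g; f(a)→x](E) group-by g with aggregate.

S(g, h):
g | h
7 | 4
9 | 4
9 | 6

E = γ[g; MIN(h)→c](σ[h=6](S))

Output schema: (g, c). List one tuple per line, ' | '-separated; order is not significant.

Subexpression sizes:
  S → 3
  σ[h=6](S) → 1
  γ[g; MIN(h)→c](σ[h=6](S)) → 1

== RESULT ==
g | c
9 | 6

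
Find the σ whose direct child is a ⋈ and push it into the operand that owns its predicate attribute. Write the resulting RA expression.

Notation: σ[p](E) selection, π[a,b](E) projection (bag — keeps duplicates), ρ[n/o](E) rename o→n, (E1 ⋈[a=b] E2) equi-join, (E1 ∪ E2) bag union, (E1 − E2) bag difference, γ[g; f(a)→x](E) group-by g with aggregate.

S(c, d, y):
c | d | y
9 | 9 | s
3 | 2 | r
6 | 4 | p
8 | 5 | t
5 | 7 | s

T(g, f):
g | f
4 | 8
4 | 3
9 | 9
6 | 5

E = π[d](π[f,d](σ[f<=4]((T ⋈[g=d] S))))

σ filters on f, owned by the left side.
E' = π[d](π[f,d]((σ[f<=4](T) ⋈[g=d] S)))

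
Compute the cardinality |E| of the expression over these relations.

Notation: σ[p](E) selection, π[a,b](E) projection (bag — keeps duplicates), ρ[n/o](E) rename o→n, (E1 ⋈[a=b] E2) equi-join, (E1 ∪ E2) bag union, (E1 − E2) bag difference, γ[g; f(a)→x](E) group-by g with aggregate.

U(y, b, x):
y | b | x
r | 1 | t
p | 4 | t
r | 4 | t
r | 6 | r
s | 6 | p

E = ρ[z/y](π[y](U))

Row counts bottom-up:
  U → 5
  π[y](U) → 5
  ρ[z/y](π[y](U)) → 5

|E| = 5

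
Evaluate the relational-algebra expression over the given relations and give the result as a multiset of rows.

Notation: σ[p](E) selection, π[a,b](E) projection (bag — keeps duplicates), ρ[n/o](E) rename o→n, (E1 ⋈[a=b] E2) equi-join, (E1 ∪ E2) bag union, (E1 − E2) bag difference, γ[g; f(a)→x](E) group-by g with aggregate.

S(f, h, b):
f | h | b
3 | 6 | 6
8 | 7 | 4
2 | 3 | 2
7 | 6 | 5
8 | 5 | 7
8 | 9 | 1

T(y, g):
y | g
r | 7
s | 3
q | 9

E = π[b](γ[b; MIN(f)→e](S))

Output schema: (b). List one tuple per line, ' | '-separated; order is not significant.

Per-node cardinality:
  S → 6
  γ[b; MIN(f)→e](S) → 6
  π[b](γ[b; MIN(f)→e](S)) → 6

== RESULT ==
b
1
2
4
5
6
7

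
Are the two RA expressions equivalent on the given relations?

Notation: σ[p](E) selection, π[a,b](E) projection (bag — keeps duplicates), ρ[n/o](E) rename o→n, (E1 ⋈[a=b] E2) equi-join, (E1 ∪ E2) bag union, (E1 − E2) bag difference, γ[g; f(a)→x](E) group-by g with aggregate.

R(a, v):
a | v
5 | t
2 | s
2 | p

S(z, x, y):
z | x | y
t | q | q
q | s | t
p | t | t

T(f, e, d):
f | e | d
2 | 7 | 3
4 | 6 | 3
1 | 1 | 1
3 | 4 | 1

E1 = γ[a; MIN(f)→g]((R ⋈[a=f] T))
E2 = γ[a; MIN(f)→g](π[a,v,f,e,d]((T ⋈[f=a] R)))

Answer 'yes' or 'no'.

E1 per-node cardinality:
  R → 3
  T → 4
  (R ⋈[a=f] T) → 2
  γ[a; MIN(f)→g]((R ⋈[a=f] T)) → 1
E2 per-node cardinality:
  T → 4
  R → 3
  (T ⋈[f=a] R) → 2
  π[a,v,f,e,d]((T ⋈[f=a] R)) → 2
  γ[a; MIN(f)→g](π[a,v,f,e,d]((T ⋈[f=a] R))) → 1

E1 and E2 produce the same multiset:
a | g
2 | 2

yes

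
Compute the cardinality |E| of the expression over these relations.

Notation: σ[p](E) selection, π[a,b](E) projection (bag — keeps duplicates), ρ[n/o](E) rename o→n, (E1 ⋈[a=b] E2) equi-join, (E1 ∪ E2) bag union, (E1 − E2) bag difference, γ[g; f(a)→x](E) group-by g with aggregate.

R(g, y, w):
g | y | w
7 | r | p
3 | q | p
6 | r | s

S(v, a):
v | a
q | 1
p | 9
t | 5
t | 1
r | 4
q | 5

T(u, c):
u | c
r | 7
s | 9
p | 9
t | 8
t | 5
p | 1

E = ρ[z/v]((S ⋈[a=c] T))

Subexpression sizes:
  S → 6
  T → 6
  (S ⋈[a=c] T) → 6
  ρ[z/v]((S ⋈[a=c] T)) → 6

|E| = 6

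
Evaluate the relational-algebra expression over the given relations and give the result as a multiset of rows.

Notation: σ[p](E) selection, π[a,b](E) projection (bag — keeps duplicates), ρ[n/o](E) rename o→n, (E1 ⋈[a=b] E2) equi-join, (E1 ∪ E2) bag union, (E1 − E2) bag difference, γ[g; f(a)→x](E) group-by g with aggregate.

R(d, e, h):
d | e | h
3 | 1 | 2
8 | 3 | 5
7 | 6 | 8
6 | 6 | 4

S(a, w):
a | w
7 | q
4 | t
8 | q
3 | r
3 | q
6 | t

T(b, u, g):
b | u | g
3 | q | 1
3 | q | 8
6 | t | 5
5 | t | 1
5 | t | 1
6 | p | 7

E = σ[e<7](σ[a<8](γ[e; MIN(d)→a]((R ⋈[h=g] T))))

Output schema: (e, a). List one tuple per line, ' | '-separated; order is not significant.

Per-node cardinality:
  R → 4
  T → 6
  (R ⋈[h=g] T) → 2
  γ[e; MIN(d)→a]((R ⋈[h=g] T)) → 2
  σ[a<8](γ[e; MIN(d)→a]((R ⋈[h=g] T))) → 1
  σ[e<7](σ[a<8](γ[e; MIN(d)→a]((R ⋈[h=g] T)))) → 1

== RESULT ==
e | a
6 | 7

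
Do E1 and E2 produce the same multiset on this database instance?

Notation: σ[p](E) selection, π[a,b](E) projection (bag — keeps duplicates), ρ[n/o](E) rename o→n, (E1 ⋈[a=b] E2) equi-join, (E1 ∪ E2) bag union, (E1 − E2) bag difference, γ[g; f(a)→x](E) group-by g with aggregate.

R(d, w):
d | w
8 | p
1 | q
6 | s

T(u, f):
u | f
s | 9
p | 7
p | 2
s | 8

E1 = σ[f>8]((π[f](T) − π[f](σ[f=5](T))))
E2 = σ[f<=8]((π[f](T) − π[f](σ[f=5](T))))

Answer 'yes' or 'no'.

E1 per-node cardinality:
  T → 4
  π[f](T) → 4
  T → 4
  σ[f=5](T) → 0
  π[f](σ[f=5](T)) → 0
  (π[f](T) − π[f](σ[f=5](T))) → 4
  σ[f>8]((π[f](T) − π[f](σ[f=5](T)))) → 1
E2 per-node cardinality:
  T → 4
  π[f](T) → 4
  T → 4
  σ[f=5](T) → 0
  π[f](σ[f=5](T)) → 0
  (π[f](T) − π[f](σ[f=5](T))) → 4
  σ[f<=8]((π[f](T) − π[f](σ[f=5](T)))) → 3

E1 result:
f
9
E2 result:
f
2
7
8
Witness: (7,) appears 0× in E1 but 1× in E2.

no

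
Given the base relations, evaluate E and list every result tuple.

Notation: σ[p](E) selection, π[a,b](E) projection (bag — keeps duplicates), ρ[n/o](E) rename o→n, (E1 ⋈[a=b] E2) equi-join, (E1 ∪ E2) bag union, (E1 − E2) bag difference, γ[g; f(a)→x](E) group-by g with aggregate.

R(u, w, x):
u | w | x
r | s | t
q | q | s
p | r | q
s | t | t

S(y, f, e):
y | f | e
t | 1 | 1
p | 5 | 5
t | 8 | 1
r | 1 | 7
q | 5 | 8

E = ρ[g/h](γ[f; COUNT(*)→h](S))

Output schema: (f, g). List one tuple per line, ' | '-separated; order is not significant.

Stepwise |·|:
  S → 5
  γ[f; COUNT(*)→h](S) → 3
  ρ[g/h](γ[f; COUNT(*)→h](S)) → 3

== RESULT ==
f | g
1 | 2
5 | 2
8 | 1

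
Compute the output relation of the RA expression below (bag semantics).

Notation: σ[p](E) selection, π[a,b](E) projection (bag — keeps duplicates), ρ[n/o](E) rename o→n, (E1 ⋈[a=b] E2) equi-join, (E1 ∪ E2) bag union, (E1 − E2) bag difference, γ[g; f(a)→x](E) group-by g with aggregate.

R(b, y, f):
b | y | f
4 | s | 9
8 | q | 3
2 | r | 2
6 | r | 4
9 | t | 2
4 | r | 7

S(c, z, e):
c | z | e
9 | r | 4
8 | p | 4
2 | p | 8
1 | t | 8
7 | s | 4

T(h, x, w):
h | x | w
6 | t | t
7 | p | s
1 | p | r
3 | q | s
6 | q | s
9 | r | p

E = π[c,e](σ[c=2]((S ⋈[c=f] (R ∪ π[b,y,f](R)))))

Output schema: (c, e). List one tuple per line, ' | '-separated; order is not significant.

Per-node cardinality:
  S → 5
  R → 6
  R → 6
  π[b,y,f](R) → 6
  (R ∪ π[b,y,f](R)) → 12
  (S ⋈[c=f] (R ∪ π[b,y,f](R))) → 8
  σ[c=2]((S ⋈[c=f] (R ∪ π[b,y,f](R)))) → 4
  π[c,e](σ[c=2]((S ⋈[c=f] (R ∪ π[b,y,f](R))))) → 4

== RESULT ==
c | e
2 | 8
2 | 8
2 | 8
2 | 8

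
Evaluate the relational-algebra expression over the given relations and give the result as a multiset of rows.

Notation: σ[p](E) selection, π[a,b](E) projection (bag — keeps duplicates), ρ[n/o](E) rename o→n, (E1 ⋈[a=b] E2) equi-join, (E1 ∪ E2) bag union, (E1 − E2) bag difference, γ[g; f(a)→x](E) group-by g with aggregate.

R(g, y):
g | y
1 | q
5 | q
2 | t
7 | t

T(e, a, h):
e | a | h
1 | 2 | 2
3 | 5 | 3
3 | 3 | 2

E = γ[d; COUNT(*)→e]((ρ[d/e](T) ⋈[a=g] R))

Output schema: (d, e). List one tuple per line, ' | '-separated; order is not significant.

Subexpression sizes:
  T → 3
  ρ[d/e](T) → 3
  R → 4
  (ρ[d/e](T) ⋈[a=g] R) → 2
  γ[d; COUNT(*)→e]((ρ[d/e](T) ⋈[a=g] R)) → 2

== RESULT ==
d | e
1 | 1
3 | 1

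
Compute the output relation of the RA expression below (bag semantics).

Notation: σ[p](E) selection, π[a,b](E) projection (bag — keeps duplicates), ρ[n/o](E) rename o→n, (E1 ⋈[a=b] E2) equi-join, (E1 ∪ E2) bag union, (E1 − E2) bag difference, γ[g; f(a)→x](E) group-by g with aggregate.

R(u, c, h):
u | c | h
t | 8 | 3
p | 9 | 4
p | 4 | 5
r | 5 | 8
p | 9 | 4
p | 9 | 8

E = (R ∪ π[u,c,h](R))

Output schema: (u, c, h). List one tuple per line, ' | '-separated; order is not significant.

Stepwise |·|:
  R → 6
  R → 6
  π[u,c,h](R) → 6
  (R ∪ π[u,c,h](R)) → 12

== RESULT ==
u | c | h
p | 4 | 5
p | 4 | 5
p | 9 | 4
p | 9 | 4
p | 9 | 4
p | 9 | 4
p | 9 | 8
p | 9 | 8
r | 5 | 8
r | 5 | 8
t | 8 | 3
t | 8 | 3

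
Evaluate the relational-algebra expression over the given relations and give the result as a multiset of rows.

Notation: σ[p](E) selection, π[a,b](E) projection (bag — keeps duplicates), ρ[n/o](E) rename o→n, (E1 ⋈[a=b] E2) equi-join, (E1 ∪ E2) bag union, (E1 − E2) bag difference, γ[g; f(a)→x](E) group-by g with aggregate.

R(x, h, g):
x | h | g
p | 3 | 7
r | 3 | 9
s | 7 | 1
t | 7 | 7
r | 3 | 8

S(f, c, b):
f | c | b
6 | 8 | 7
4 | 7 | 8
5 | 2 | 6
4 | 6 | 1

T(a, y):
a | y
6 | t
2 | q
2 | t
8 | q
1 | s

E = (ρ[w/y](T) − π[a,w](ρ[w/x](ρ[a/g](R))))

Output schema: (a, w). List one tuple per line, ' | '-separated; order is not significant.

Stepwise |·|:
  T → 5
  ρ[w/y](T) → 5
  R → 5
  ρ[a/g](R) → 5
  ρ[w/x](ρ[a/g](R)) → 5
  π[a,w](ρ[w/x](ρ[a/g](R))) → 5
  (ρ[w/y](T) − π[a,w](ρ[w/x](ρ[a/g](R)))) → 4

== RESULT ==
a | w
2 | q
2 | t
6 | t
8 | q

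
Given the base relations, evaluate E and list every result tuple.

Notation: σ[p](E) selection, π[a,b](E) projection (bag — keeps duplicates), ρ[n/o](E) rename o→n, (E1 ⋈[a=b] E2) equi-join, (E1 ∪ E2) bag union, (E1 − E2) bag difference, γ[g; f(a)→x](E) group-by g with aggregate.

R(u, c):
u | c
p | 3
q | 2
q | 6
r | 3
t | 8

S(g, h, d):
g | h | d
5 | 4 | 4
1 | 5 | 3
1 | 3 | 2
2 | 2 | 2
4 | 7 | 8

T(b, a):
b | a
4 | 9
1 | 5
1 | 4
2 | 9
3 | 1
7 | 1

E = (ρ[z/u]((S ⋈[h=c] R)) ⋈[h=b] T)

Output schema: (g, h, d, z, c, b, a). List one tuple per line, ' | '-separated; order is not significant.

Per-node cardinality:
  S → 5
  R → 5
  (S ⋈[h=c] R) → 3
  ρ[z/u]((S ⋈[h=c] R)) → 3
  T → 6
  (ρ[z/u]((S ⋈[h=c] R)) ⋈[h=b] T) → 3

== RESULT ==
g | h | d | z | c | b | a
1 | 3 | 2 | p | 3 | 3 | 1
1 | 3 | 2 | r | 3 | 3 | 1
2 | 2 | 2 | q | 2 | 2 | 9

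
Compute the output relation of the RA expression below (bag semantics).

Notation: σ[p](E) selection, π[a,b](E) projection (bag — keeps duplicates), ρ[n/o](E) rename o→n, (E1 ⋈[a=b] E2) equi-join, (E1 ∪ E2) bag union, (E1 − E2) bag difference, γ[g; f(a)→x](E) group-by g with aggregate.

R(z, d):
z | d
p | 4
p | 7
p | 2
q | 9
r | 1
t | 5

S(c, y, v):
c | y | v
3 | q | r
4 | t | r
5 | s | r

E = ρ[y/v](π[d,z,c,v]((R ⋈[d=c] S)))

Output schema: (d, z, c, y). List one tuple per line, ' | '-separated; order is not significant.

Subexpression sizes:
  R → 6
  S → 3
  (R ⋈[d=c] S) → 2
  π[d,z,c,v]((R ⋈[d=c] S)) → 2
  ρ[y/v](π[d,z,c,v]((R ⋈[d=c] S))) → 2

== RESULT ==
d | z | c | y
4 | p | 4 | r
5 | t | 5 | r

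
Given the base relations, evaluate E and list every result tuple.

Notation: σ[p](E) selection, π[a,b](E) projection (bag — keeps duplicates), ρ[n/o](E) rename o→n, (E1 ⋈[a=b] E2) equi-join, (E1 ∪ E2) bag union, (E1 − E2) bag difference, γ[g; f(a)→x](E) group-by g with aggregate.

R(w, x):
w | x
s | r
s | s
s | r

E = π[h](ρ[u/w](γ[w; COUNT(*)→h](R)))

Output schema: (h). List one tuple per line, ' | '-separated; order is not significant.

Stepwise |·|:
  R → 3
  γ[w; COUNT(*)→h](R) → 1
  ρ[u/w](γ[w; COUNT(*)→h](R)) → 1
  π[h](ρ[u/w](γ[w; COUNT(*)→h](R))) → 1

== RESULT ==
h
3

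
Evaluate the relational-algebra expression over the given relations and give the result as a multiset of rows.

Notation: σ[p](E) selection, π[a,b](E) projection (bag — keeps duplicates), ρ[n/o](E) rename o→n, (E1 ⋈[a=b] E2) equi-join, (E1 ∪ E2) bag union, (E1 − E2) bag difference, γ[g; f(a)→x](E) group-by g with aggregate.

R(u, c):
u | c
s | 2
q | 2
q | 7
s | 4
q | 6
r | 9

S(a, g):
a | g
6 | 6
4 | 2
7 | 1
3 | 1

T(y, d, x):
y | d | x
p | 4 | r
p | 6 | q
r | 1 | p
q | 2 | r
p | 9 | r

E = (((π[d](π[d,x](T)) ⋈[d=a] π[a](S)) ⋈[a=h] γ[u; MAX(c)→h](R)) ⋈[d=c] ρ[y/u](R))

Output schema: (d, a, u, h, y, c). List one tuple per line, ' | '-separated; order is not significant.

Subexpression sizes:
  T → 5
  π[d,x](T) → 5
  π[d](π[d,x](T)) → 5
  S → 4
  π[a](S) → 4
  (π[d](π[d,x](T)) ⋈[d=a] π[a](S)) → 2
  R → 6
  γ[u; MAX(c)→h](R) → 3
  ((π[d](π[d,x](T)) ⋈[d=a] π[a](S)) ⋈[a=h] γ[u; MAX(c)→h](R)) → 1
  R → 6
  ρ[y/u](R) → 6
  (((π[d](π[d,x](T)) ⋈[d=a] π[a](S)) ⋈[a=h] γ[u; MAX(c)→h](R)) ⋈[d=c] ρ[y/u](R)) → 1

== RESULT ==
d | a | u | h | y | c
4 | 4 | s | 4 | s | 4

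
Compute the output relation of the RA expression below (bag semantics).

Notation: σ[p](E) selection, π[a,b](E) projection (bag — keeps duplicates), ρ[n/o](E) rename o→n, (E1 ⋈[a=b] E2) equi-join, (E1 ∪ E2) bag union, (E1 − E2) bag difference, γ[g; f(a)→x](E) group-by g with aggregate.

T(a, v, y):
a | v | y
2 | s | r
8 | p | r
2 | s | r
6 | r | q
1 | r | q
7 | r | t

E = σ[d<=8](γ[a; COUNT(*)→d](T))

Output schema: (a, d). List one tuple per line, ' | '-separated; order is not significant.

Subexpression sizes:
  T → 6
  γ[a; COUNT(*)→d](T) → 5
  σ[d<=8](γ[a; COUNT(*)→d](T)) → 5

== RESULT ==
a | d
1 | 1
2 | 2
6 | 1
7 | 1
8 | 1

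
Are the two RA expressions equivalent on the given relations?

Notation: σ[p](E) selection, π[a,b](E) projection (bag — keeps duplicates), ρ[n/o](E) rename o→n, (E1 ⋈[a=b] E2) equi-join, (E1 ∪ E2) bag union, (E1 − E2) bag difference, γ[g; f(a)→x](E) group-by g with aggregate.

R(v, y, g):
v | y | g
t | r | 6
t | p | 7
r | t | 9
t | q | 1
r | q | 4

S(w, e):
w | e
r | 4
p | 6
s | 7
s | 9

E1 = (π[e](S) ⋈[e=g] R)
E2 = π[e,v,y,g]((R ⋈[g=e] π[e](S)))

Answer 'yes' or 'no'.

E1 stepwise |·|:
  S → 4
  π[e](S) → 4
  R → 5
  (π[e](S) ⋈[e=g] R) → 4
E2 stepwise |·|:
  R → 5
  S → 4
  π[e](S) → 4
  (R ⋈[g=e] π[e](S)) → 4
  π[e,v,y,g]((R ⋈[g=e] π[e](S))) → 4

E1 and E2 produce the same multiset:
e | v | y | g
4 | r | q | 4
6 | t | r | 6
7 | t | p | 7
9 | r | t | 9

yes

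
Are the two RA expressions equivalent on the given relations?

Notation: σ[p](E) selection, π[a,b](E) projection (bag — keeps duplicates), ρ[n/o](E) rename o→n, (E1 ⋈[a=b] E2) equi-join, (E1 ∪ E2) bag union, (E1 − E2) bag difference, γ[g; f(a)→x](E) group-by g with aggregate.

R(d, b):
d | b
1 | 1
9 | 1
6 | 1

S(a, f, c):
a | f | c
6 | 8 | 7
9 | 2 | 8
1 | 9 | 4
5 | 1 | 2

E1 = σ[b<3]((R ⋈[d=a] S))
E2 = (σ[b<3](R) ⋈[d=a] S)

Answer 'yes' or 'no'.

E1 stepwise |·|:
  R → 3
  S → 4
  (R ⋈[d=a] S) → 3
  σ[b<3]((R ⋈[d=a] S)) → 3
E2 stepwise |·|:
  R → 3
  σ[b<3](R) → 3
  S → 4
  (σ[b<3](R) ⋈[d=a] S) → 3

E1 and E2 produce the same multiset:
d | b | a | f | c
1 | 1 | 1 | 9 | 4
6 | 1 | 6 | 8 | 7
9 | 1 | 9 | 2 | 8

yes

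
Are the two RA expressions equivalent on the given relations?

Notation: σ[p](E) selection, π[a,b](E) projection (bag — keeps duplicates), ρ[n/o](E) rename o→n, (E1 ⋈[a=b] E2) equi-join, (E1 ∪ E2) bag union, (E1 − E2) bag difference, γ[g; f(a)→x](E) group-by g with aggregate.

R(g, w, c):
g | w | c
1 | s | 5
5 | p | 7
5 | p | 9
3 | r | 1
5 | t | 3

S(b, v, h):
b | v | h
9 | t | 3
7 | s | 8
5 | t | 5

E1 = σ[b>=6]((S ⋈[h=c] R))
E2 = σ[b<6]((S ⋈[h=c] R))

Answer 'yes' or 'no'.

E1 per-node cardinality:
  S → 3
  R → 5
  (S ⋈[h=c] R) → 2
  σ[b>=6]((S ⋈[h=c] R)) → 1
E2 per-node cardinality:
  S → 3
  R → 5
  (S ⋈[h=c] R) → 2
  σ[b<6]((S ⋈[h=c] R)) → 1

E1 result:
b | v | h | g | w | c
9 | t | 3 | 5 | t | 3
E2 result:
b | v | h | g | w | c
5 | t | 5 | 1 | s | 5
Witness: (5, 't', 5, 1, 's', 5) appears 0× in E1 but 1× in E2.

no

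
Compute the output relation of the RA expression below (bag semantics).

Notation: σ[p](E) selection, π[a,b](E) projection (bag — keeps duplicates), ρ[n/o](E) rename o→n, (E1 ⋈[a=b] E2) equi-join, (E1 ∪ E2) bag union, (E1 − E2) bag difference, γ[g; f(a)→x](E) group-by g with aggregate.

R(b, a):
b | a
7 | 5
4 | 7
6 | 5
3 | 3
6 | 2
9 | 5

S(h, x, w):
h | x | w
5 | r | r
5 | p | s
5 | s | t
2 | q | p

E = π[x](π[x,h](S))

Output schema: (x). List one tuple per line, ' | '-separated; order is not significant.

Subexpression sizes:
  S → 4
  π[x,h](S) → 4
  π[x](π[x,h](S)) → 4

== RESULT ==
x
p
q
r
s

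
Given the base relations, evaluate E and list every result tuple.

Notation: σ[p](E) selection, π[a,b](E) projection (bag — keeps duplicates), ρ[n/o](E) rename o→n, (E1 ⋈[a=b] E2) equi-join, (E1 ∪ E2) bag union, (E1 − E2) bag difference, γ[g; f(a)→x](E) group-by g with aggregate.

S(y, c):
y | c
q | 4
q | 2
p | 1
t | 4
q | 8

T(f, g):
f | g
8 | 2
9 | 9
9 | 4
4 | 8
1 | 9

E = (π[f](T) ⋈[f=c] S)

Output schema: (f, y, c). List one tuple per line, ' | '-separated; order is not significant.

Stepwise |·|:
  T → 5
  π[f](T) → 5
  S → 5
  (π[f](T) ⋈[f=c] S) → 4

== RESULT ==
f | y | c
1 | p | 1
4 | q | 4
4 | t | 4
8 | q | 8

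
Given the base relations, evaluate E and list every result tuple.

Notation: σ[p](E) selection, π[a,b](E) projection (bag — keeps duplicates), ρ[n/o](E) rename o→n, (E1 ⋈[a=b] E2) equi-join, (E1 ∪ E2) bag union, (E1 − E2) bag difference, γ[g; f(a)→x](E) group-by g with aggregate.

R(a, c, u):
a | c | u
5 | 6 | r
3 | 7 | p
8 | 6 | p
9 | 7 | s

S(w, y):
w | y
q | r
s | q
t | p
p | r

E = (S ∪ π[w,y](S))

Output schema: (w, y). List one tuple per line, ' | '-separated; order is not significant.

Subexpression sizes:
  S → 4
  S → 4
  π[w,y](S) → 4
  (S ∪ π[w,y](S)) → 8

== RESULT ==
w | y
p | r
p | r
q | r
q | r
s | q
s | q
t | p
t | p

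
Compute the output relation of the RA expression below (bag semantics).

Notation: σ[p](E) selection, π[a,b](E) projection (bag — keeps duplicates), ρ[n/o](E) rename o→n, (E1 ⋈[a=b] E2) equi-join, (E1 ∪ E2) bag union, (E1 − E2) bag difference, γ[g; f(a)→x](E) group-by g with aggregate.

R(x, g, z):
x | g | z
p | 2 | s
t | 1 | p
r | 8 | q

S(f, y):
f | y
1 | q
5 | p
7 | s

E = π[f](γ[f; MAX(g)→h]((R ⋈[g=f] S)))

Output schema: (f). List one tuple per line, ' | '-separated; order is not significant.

Stepwise |·|:
  R → 3
  S → 3
  (R ⋈[g=f] S) → 1
  γ[f; MAX(g)→h]((R ⋈[g=f] S)) → 1
  π[f](γ[f; MAX(g)→h]((R ⋈[g=f] S))) → 1

== RESULT ==
f
1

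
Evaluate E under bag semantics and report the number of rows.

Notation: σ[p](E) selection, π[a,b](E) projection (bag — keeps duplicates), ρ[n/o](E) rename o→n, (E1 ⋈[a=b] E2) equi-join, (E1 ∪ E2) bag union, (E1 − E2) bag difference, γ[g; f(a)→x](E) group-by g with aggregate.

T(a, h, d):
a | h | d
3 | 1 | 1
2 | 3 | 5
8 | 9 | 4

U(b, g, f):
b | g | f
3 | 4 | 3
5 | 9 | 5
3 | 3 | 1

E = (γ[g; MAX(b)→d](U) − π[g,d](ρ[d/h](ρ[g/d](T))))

Per-node cardinality:
  U → 3
  γ[g; MAX(b)→d](U) → 3
  T → 3
  ρ[g/d](T) → 3
  ρ[d/h](ρ[g/d](T)) → 3
  π[g,d](ρ[d/h](ρ[g/d](T))) → 3
  (γ[g; MAX(b)→d](U) − π[g,d](ρ[d/h](ρ[g/d](T)))) → 3

|E| = 3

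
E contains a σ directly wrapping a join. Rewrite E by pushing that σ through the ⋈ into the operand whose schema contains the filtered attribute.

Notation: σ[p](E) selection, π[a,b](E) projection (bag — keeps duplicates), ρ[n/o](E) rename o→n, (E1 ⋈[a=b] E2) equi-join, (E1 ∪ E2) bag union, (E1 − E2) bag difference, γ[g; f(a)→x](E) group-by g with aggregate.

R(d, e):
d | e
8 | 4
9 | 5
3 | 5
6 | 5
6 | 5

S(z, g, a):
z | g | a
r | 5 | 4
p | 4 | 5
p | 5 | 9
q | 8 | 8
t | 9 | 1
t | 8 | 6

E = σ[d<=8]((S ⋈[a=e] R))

σ filters on d, owned by the right side.
E' = (S ⋈[a=e] σ[d<=8](R))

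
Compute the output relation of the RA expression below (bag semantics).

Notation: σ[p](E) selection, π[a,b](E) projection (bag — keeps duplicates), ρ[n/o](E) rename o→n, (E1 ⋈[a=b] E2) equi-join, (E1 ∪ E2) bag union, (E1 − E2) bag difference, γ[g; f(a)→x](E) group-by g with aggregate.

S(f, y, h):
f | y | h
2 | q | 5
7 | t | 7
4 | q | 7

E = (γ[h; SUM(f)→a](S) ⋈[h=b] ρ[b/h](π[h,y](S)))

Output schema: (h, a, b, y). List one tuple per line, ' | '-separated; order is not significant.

Per-node cardinality:
  S → 3
  γ[h; SUM(f)→a](S) → 2
  S → 3
  π[h,y](S) → 3
  ρ[b/h](π[h,y](S)) → 3
  (γ[h; SUM(f)→a](S) ⋈[h=b] ρ[b/h](π[h,y](S))) → 3

== RESULT ==
h | a | b | y
5 | 2 | 5 | q
7 | 11 | 7 | q
7 | 11 | 7 | t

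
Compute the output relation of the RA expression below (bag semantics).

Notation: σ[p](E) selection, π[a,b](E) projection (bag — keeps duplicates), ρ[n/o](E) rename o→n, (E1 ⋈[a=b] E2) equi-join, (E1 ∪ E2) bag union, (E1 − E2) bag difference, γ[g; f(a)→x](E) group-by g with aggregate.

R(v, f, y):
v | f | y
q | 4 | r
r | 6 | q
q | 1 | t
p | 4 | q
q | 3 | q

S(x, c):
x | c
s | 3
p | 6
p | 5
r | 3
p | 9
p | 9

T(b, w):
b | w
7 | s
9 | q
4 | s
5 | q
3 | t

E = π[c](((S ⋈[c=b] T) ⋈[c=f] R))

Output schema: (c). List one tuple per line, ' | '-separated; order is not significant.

Per-node cardinality:
  S → 6
  T → 5
  (S ⋈[c=b] T) → 5
  R → 5
  ((S ⋈[c=b] T) ⋈[c=f] R) → 2
  π[c](((S ⋈[c=b] T) ⋈[c=f] R)) → 2

== RESULT ==
c
3
3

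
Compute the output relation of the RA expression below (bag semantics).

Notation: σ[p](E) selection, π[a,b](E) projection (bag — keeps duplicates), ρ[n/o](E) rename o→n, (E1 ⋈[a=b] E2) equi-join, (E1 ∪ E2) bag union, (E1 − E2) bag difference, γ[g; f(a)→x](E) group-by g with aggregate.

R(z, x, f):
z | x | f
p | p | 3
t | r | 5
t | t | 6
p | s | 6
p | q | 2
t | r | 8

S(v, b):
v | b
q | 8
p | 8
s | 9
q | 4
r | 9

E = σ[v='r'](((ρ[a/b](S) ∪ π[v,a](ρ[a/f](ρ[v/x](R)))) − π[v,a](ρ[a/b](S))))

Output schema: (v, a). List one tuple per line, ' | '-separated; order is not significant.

Row counts bottom-up:
  S → 5
  ρ[a/b](S) → 5
  R → 6
  ρ[v/x](R) → 6
  ρ[a/f](ρ[v/x](R)) → 6
  π[v,a](ρ[a/f](ρ[v/x](R))) → 6
  (ρ[a/b](S) ∪ π[v,a](ρ[a/f](ρ[v/x](R)))) → 11
  S → 5
  ρ[a/b](S) → 5
  π[v,a](ρ[a/b](S)) → 5
  ((ρ[a/b](S) ∪ π[v,a](ρ[a/f](ρ[v/x](R)))) − π[v,a](ρ[a/b](S))) → 6
  σ[v='r'](((ρ[a/b](S) ∪ π[v,a](ρ[a/f](ρ[v/x](R)))) − π[v,a](ρ[a/b](S)))) → 2

== RESULT ==
v | a
r | 5
r | 8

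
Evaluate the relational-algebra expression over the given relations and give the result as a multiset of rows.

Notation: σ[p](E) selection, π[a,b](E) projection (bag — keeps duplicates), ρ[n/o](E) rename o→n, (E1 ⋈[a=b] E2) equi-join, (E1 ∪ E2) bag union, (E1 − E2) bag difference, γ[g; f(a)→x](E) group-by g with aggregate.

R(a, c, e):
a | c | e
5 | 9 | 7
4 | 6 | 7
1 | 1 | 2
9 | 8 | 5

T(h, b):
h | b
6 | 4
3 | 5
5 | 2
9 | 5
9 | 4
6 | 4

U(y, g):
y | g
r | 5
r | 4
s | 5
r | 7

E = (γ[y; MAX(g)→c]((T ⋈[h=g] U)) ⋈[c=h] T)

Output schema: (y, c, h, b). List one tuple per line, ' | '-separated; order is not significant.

Row counts bottom-up:
  T → 6
  U → 4
  (T ⋈[h=g] U) → 2
  γ[y; MAX(g)→c]((T ⋈[h=g] U)) → 2
  T → 6
  (γ[y; MAX(g)→c]((T ⋈[h=g] U)) ⋈[c=h] T) → 2

== RESULT ==
y | c | h | b
r | 5 | 5 | 2
s | 5 | 5 | 2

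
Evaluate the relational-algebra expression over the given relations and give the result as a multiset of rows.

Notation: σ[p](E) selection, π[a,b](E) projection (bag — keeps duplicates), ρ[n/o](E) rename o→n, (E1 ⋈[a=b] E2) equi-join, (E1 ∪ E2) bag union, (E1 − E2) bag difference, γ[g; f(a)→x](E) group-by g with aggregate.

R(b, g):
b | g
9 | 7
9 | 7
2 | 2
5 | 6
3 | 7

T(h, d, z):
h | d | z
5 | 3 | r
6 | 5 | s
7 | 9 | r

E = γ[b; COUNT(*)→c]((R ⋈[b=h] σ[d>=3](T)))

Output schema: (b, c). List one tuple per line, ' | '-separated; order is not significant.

Stepwise |·|:
  R → 5
  T → 3
  σ[d>=3](T) → 3
  (R ⋈[b=h] σ[d>=3](T)) → 1
  γ[b; COUNT(*)→c]((R ⋈[b=h] σ[d>=3](T))) → 1

== RESULT ==
b | c
5 | 1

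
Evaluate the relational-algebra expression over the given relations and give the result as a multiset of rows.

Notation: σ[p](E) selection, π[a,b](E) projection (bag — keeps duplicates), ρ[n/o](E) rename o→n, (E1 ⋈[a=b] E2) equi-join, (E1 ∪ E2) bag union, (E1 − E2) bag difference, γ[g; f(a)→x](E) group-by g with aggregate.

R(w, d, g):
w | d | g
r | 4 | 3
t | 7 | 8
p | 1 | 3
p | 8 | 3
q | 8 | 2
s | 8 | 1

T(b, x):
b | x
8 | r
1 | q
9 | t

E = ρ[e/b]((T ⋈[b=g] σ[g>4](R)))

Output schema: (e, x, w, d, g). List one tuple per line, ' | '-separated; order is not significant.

Subexpression sizes:
  T → 3
  R → 6
  σ[g>4](R) → 1
  (T ⋈[b=g] σ[g>4](R)) → 1
  ρ[e/b]((T ⋈[b=g] σ[g>4](R))) → 1

== RESULT ==
e | x | w | d | g
8 | r | t | 7 | 8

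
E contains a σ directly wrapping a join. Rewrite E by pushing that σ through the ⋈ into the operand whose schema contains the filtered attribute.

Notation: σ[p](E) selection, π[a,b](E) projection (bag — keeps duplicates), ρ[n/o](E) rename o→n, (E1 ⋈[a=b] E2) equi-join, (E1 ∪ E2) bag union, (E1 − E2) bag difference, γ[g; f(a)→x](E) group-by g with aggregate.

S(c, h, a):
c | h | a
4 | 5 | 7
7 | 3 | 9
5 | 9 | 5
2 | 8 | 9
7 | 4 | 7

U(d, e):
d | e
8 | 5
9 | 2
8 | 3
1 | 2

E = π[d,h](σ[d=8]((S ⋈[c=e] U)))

σ filters on d, owned by the right side.
E' = π[d,h]((S ⋈[c=e] σ[d=8](U)))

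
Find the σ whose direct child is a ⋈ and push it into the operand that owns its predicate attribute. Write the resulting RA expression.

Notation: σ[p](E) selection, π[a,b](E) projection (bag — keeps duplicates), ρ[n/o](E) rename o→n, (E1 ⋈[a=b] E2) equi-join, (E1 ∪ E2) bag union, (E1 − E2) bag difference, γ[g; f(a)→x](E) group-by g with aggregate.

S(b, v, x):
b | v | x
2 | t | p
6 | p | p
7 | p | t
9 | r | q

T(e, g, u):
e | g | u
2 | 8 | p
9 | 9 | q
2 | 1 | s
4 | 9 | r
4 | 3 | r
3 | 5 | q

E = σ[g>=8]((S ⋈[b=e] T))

σ filters on g, owned by the right side.
E' = (S ⋈[b=e] σ[g>=8](T))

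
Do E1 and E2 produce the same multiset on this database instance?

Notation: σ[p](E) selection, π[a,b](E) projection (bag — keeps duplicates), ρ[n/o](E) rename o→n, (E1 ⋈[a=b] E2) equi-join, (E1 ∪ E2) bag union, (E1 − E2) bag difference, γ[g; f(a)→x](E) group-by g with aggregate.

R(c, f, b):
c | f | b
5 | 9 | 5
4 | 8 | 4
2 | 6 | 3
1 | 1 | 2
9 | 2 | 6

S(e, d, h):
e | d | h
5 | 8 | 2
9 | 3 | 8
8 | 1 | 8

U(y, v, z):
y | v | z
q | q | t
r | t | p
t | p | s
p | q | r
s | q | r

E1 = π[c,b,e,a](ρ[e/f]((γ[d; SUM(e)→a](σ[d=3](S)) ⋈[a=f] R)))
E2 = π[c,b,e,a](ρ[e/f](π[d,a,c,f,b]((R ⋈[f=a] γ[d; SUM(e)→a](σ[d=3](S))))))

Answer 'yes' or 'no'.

E1 subexpression sizes:
  S → 3
  σ[d=3](S) → 1
  γ[d; SUM(e)→a](σ[d=3](S)) → 1
  R → 5
  (γ[d; SUM(e)→a](σ[d=3](S)) ⋈[a=f] R) → 1
  ρ[e/f]((γ[d; SUM(e)→a](σ[d=3](S)) ⋈[a=f] R)) → 1
  π[c,b,e,a](ρ[e/f]((γ[d; SUM(e)→a](σ[d=3](S)) ⋈[a=f] R))) → 1
E2 subexpression sizes:
  R → 5
  S → 3
  σ[d=3](S) → 1
  γ[d; SUM(e)→a](σ[d=3](S)) → 1
  (R ⋈[f=a] γ[d; SUM(e)→a](σ[d=3](S))) → 1
  π[d,a,c,f,b]((R ⋈[f=a] γ[d; SUM(e)→a](σ[d=3](S)))) → 1
  ρ[e/f](π[d,a,c,f,b]((R ⋈[f=a] γ[d; SUM(e)→a](σ[d=3](S))))) → 1
  π[c,b,e,a](ρ[e/f](π[d,a,c,f,b]((R ⋈[f=a] γ[d; SUM(e)→a](σ[d=3](S)))))) → 1

E1 and E2 produce the same multiset:
c | b | e | a
5 | 5 | 9 | 9

yes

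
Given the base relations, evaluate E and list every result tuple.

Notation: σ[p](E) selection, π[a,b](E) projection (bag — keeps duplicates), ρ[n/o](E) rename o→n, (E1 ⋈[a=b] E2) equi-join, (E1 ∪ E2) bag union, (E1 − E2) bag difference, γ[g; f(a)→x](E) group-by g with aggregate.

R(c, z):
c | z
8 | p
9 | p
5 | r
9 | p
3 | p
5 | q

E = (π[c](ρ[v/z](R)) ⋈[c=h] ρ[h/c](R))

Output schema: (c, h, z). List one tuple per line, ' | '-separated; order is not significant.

Per-node cardinality:
  R → 6
  ρ[v/z](R) → 6
  π[c](ρ[v/z](R)) → 6
  R → 6
  ρ[h/c](R) → 6
  (π[c](ρ[v/z](R)) ⋈[c=h] ρ[h/c](R)) → 10

== RESULT ==
c | h | z
3 | 3 | p
5 | 5 | q
5 | 5 | q
5 | 5 | r
5 | 5 | r
8 | 8 | p
9 | 9 | p
9 | 9 | p
9 | 9 | p
9 | 9 | p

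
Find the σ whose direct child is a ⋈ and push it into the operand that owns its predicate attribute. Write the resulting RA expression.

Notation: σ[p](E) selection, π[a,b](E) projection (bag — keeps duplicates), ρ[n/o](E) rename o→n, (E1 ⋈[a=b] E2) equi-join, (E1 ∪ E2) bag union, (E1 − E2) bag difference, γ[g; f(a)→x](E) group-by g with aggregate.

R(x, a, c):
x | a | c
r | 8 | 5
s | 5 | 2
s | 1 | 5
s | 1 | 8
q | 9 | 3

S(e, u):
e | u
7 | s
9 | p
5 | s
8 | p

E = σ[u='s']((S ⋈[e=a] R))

σ filters on u, owned by the left side.
E' = (σ[u='s'](S) ⋈[e=a] R)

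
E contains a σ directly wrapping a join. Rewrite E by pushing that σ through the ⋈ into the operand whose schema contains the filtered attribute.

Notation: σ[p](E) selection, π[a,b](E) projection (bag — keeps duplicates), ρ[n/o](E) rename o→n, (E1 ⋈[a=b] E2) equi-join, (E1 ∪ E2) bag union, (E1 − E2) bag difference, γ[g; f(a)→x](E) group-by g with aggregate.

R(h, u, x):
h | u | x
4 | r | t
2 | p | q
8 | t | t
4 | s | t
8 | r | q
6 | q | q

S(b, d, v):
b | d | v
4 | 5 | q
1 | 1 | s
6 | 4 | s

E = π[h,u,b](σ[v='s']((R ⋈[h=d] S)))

σ filters on v, owned by the right side.
E' = π[h,u,b]((R ⋈[h=d] σ[v='s'](S)))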